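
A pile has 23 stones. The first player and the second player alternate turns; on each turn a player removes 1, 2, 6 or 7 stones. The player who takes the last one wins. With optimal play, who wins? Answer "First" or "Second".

First

Compute winning (W) and losing (L) positions by backward induction:
i:   0  1  2  3  4  5  6  7  8  9 10 11 12 13 14 15 16 17 18 19 20 21 22 23
     L  W  W  L  W  W  W  W  L  W  W  L  W  W  W  W  L  W  W  L  W  W  W  W
Position 23 is W, so the first player wins.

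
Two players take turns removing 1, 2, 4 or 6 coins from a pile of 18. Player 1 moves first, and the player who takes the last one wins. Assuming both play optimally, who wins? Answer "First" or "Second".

First

i:   0  1  2  3  4  5  6  7  8  9 10 11 12 13 14 15 16 17 18
     L  W  W  L  W  W  W  W  L  W  W  L  W  W  W  W  L  W  W
Position 18 is W, so the first player wins.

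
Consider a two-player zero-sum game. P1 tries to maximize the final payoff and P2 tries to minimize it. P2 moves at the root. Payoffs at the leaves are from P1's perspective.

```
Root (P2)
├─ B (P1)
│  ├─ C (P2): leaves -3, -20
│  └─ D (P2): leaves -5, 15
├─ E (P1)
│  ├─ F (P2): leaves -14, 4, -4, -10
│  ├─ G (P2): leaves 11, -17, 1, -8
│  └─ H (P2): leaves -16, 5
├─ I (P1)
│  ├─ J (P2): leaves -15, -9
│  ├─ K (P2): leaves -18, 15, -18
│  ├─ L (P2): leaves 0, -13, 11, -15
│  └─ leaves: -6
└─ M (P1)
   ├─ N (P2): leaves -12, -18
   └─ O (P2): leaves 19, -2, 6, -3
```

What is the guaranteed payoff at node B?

C: min(-3, -20) = -20
D: min(-5, 15) = -5
B: max(-20, -5) = -5

-5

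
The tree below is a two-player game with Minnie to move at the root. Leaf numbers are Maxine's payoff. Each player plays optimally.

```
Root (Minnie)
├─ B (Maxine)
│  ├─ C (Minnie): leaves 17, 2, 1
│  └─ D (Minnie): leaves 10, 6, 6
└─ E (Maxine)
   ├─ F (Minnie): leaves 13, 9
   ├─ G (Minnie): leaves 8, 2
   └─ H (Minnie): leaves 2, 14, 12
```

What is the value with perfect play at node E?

9

F: min(13, 9) = 9
G: min(8, 2) = 2
H: min(2, 14, 12) = 2
E: max(9, 2, 2) = 9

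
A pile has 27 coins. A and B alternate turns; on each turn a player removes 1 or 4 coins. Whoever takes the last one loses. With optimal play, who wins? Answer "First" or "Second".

Mark each pile size as W (mover wins) or L (mover loses):
i:   0  1  2  3  4  5  6  7  8  9 10 11 12 13 14 15 16 17 18 19 20 21 22 23 24 25 26 27
     W  L  W  L  W  W  L  W  L  W  W  L  W  L  W  W  L  W  L  W  W  L  W  L  W  W  L  W
Position 27 is W, so the first player wins.

First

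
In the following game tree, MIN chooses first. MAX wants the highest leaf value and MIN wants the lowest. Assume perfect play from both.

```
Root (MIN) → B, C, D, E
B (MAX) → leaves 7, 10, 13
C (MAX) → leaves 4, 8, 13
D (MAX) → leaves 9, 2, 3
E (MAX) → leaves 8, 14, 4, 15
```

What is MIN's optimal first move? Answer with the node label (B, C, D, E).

D

B (MAX): max(7, 10, 13) = 13
C (MAX): max(4, 8, 13) = 13
D (MAX): max(9, 2, 3) = 9
E (MAX): max(8, 14, 4, 15) = 15
Root (MIN): min(13, 13, 9, 15) = 9
MIN picks the child with the lowest value: D (value 9).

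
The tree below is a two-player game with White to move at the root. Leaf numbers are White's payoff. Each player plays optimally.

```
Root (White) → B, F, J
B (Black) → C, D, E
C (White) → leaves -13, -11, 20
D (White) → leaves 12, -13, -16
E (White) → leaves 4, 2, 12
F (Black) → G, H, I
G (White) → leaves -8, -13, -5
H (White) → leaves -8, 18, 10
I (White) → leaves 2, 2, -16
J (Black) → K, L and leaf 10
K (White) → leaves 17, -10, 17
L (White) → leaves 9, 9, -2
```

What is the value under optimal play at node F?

-5

G: max(-8, -13, -5) = -5
H: max(-8, 18, 10) = 18
I: max(2, 2, -16) = 2
F: min(-5, 18, 2) = -5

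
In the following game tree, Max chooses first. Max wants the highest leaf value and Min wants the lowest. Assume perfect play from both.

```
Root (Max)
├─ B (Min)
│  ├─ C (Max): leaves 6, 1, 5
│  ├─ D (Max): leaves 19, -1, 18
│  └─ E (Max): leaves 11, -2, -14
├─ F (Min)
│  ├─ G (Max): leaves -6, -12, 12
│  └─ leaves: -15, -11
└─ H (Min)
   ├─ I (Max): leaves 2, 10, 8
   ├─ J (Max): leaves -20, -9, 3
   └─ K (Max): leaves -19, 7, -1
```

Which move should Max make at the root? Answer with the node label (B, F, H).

B

C (Max): max(6, 1, 5) = 6
D (Max): max(19, -1, 18) = 19
E (Max): max(11, -2, -14) = 11
B (Min): min(6, 19, 11) = 6
G (Max): max(-6, -12, 12) = 12
F (Min): min(12, -15, -11) = -15
I (Max): max(2, 10, 8) = 10
J (Max): max(-20, -9, 3) = 3
K (Max): max(-19, 7, -1) = 7
H (Min): min(10, 3, 7) = 3
Root (Max): max(6, -15, 3) = 6
Max picks the child with the highest value: B (value 6).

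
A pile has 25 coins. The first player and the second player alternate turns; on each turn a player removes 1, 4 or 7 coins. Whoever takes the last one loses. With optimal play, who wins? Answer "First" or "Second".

W/L table (W = player to move can force a win):
i:   0  1  2  3  4  5  6  7  8  9 10 11 12 13 14 15 16 17 18 19 20 21 22 23 24 25
     W  L  W  L  W  W  L  W  W  L  W  L  W  W  L  W  W  L  W  L  W  W  L  W  W  L
Position 25 is L, so the second player wins.

Second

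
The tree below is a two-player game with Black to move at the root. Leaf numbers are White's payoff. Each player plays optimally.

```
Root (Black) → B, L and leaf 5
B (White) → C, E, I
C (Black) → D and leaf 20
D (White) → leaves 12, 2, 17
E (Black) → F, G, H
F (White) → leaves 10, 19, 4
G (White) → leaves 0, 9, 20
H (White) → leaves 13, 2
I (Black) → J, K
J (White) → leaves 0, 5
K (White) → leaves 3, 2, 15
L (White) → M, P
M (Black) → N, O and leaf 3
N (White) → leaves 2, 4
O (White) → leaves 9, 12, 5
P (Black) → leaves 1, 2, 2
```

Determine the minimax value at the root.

3

D (White): max(12, 2, 17) = 17
C (Black): min(17, 20) = 17
F (White): max(10, 19, 4) = 19
G (White): max(0, 9, 20) = 20
H (White): max(13, 2) = 13
E (Black): min(19, 20, 13) = 13
J (White): max(0, 5) = 5
K (White): max(3, 2, 15) = 15
I (Black): min(5, 15) = 5
B (White): max(17, 13, 5) = 17
N (White): max(2, 4) = 4
O (White): max(9, 12, 5) = 12
M (Black): min(4, 12, 3) = 3
P (Black): min(1, 2, 2) = 1
L (White): max(3, 1) = 3
Root (Black): min(17, 3, 5) = 3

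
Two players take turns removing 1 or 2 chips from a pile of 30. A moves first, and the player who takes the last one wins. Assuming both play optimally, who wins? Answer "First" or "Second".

i:   0  1  2  3  4  5  6  7  8  9 10 11 12 13 14 15 16 17 18 19 20 21 22 23 24 25 26 27 28 29 30
     L  W  W  L  W  W  L  W  W  L  W  W  L  W  W  L  W  W  L  W  W  L  W  W  L  W  W  L  W  W  L
Position 30 is L, so the second player wins.

Second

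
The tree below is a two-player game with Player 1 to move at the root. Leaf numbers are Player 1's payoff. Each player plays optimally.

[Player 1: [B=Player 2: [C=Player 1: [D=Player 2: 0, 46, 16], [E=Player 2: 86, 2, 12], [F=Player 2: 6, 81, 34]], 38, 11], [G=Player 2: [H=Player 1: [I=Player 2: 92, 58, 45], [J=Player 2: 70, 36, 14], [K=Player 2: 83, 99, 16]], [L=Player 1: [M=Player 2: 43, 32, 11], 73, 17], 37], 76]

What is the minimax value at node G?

I: min(92, 58, 45) = 45
J: min(70, 36, 14) = 14
K: min(83, 99, 16) = 16
H: max(45, 14, 16) = 45
M: min(43, 32, 11) = 11
L: max(11, 73, 17) = 73
G: min(45, 73, 37) = 37

37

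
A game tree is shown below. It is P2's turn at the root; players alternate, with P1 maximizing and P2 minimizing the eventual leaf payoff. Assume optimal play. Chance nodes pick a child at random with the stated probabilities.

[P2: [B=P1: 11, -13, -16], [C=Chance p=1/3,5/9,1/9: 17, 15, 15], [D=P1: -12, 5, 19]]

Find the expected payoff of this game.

11

B (P1): max(11, -13, -16) = 11
C (Chance): 1/3·17 + 5/9·15 + 1/9·15 = 15.67
D (P1): max(-12, 5, 19) = 19
Root (P2): min(11, 15.67, 19) = 11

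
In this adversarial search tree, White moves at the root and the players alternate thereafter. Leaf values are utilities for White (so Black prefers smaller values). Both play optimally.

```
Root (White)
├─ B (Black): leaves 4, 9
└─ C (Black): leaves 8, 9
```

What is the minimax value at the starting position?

B (Black): min(4, 9) = 4
C (Black): min(8, 9) = 8
Root (White): max(4, 8) = 8

8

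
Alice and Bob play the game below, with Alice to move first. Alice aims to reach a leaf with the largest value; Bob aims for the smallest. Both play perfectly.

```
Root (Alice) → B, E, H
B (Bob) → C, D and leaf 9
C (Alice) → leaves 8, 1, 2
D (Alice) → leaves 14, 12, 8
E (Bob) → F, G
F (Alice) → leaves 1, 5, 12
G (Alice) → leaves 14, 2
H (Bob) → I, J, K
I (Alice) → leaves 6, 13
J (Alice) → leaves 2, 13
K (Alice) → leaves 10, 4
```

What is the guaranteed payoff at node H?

I: max(6, 13) = 13
J: max(2, 13) = 13
K: max(10, 4) = 10
H: min(13, 13, 10) = 10

10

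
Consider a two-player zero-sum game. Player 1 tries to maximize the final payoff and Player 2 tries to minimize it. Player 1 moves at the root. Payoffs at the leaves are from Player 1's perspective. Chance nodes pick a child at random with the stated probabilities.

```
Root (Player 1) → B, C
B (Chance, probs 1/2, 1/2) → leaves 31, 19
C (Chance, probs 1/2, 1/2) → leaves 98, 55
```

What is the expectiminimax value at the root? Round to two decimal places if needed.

76.5

B (Chance): 1/2·31 + 1/2·19 = 25
C (Chance): 1/2·98 + 1/2·55 = 76.5
Root (Player 1): max(25, 76.5) = 76.5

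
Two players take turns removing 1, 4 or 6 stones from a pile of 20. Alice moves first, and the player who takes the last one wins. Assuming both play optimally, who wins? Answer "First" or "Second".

Mark each pile size as W (mover wins) or L (mover loses):
i:   0  1  2  3  4  5  6  7  8  9 10 11 12 13 14 15 16 17 18 19 20
     L  W  L  W  W  L  W  L  W  W  L  W  L  W  W  L  W  L  W  W  L
Position 20 is L, so the second player wins.

Second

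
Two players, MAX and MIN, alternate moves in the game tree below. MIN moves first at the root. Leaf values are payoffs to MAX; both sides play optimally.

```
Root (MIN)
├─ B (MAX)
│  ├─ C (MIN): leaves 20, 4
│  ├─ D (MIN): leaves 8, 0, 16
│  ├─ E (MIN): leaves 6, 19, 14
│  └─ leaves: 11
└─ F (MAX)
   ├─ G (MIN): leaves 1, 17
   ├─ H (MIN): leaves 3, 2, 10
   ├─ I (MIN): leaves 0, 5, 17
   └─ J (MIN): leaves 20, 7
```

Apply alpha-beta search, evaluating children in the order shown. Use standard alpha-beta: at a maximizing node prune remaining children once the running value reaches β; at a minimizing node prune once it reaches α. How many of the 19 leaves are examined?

16

C [α=-∞,β=+∞]: v=4
D [α=4,β=+∞]: v=0 after child 2 ≤ α → α-cutoff, skip 1
E [α=4,β=+∞]: v=6
B [α=-∞,β=+∞]: v=11
G [α=-∞,β=11]: v=1
H [α=1,β=11]: v=2
I [α=2,β=11]: v=0 after child 1 ≤ α → α-cutoff, skip 2
J [α=2,β=11]: v=7
F [α=-∞,β=11]: v=7
Root [α=-∞,β=+∞]: v=7
Leaves evaluated: 16 of 19.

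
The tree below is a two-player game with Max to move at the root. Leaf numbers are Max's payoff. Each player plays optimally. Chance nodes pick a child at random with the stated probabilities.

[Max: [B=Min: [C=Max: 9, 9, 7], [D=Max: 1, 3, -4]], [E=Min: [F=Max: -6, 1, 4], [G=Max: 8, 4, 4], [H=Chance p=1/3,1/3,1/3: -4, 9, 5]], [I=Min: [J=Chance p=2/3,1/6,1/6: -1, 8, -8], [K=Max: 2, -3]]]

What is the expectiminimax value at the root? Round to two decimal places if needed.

C (Max): max(9, 9, 7) = 9
D (Max): max(1, 3, -4) = 3
B (Min): min(9, 3) = 3
F (Max): max(-6, 1, 4) = 4
G (Max): max(8, 4, 4) = 8
H (Chance): 1/3·-4 + 1/3·9 + 1/3·5 = 3.33
E (Min): min(4, 8, 3.33) = 3.33
J (Chance): 2/3·-1 + 1/6·8 + 1/6·-8 = -0.67
K (Max): max(2, -3) = 2
I (Min): min(-0.67, 2) = -0.67
Root (Max): max(3, 3.33, -0.67) = 3.33

3.33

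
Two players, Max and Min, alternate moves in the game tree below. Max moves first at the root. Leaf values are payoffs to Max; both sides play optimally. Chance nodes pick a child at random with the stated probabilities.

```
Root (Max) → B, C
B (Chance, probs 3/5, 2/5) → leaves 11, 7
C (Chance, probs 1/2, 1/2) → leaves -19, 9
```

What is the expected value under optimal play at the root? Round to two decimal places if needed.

B (Chance): 3/5·11 + 2/5·7 = 9.4
C (Chance): 1/2·-19 + 1/2·9 = -5
Root (Max): max(9.4, -5) = 9.4

9.4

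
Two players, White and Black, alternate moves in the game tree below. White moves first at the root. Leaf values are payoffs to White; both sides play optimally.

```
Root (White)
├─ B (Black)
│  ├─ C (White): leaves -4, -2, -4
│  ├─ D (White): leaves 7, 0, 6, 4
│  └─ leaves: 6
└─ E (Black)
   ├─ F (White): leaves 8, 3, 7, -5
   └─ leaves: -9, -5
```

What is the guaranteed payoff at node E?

-9

F: max(8, 3, 7, -5) = 8
E: min(8, -9, -5) = -9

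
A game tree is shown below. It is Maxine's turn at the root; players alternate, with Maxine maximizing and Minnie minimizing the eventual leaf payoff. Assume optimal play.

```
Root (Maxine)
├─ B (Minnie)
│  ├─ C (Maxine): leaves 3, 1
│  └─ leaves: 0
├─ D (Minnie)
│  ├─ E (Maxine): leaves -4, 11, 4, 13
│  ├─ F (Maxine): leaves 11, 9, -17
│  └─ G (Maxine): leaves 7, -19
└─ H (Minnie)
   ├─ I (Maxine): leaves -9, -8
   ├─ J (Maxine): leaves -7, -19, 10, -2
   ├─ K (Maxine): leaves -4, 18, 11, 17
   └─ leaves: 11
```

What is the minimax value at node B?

0

C: max(3, 1) = 3
B: min(3, 0) = 0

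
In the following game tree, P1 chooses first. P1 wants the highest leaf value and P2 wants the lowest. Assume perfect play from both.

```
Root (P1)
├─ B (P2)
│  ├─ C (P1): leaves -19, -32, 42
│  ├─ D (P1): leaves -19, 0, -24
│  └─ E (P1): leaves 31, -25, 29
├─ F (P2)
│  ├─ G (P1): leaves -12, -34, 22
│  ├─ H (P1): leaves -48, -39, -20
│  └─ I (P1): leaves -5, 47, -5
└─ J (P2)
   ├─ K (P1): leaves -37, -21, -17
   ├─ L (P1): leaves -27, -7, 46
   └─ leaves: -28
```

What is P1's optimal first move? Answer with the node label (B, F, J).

B

C (P1): max(-19, -32, 42) = 42
D (P1): max(-19, 0, -24) = 0
E (P1): max(31, -25, 29) = 31
B (P2): min(42, 0, 31) = 0
G (P1): max(-12, -34, 22) = 22
H (P1): max(-48, -39, -20) = -20
I (P1): max(-5, 47, -5) = 47
F (P2): min(22, -20, 47) = -20
K (P1): max(-37, -21, -17) = -17
L (P1): max(-27, -7, 46) = 46
J (P2): min(-17, 46, -28) = -28
Root (P1): max(0, -20, -28) = 0
P1 picks the child with the highest value: B (value 0).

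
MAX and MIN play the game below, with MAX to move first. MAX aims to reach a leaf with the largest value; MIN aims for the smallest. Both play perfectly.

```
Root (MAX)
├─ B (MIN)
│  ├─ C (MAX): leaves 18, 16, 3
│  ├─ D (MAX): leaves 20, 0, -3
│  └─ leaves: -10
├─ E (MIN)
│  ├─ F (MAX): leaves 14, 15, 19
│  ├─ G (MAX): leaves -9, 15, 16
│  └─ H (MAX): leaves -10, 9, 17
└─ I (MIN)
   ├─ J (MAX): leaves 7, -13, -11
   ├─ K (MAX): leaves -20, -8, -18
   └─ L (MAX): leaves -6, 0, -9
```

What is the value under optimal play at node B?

C: max(18, 16, 3) = 18
D: max(20, 0, -3) = 20
B: min(18, 20, -10) = -10

-10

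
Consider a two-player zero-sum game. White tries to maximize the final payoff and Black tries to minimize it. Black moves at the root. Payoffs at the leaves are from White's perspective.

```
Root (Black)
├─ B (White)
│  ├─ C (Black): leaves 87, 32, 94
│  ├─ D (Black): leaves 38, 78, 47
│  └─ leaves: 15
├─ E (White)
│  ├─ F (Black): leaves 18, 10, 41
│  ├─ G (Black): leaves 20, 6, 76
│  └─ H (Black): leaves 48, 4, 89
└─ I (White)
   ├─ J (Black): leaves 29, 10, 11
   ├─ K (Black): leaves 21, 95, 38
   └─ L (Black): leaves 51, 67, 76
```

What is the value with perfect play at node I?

J: min(29, 10, 11) = 10
K: min(21, 95, 38) = 21
L: min(51, 67, 76) = 51
I: max(10, 21, 51) = 51

51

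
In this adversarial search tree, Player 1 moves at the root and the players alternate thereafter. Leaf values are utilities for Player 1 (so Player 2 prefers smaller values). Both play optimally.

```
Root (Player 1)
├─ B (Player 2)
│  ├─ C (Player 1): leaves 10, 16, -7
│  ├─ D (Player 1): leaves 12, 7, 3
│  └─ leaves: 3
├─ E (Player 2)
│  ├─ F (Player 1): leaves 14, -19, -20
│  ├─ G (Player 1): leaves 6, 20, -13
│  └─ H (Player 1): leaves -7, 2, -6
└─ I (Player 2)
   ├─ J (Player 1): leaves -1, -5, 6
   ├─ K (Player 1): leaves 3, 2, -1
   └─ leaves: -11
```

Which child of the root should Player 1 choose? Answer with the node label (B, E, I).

C (Player 1): max(10, 16, -7) = 16
D (Player 1): max(12, 7, 3) = 12
B (Player 2): min(16, 12, 3) = 3
F (Player 1): max(14, -19, -20) = 14
G (Player 1): max(6, 20, -13) = 20
H (Player 1): max(-7, 2, -6) = 2
E (Player 2): min(14, 20, 2) = 2
J (Player 1): max(-1, -5, 6) = 6
K (Player 1): max(3, 2, -1) = 3
I (Player 2): min(6, 3, -11) = -11
Root (Player 1): max(3, 2, -11) = 3
Player 1 picks the child with the highest value: B (value 3).

B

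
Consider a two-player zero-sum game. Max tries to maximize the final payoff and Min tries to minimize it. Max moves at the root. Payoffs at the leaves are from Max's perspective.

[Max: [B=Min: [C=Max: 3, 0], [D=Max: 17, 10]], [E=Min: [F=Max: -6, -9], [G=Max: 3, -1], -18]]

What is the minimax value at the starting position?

C (Max): max(3, 0) = 3
D (Max): max(17, 10) = 17
B (Min): min(3, 17) = 3
F (Max): max(-6, -9) = -6
G (Max): max(3, -1) = 3
E (Min): min(-6, 3, -18) = -18
Root (Max): max(3, -18) = 3

3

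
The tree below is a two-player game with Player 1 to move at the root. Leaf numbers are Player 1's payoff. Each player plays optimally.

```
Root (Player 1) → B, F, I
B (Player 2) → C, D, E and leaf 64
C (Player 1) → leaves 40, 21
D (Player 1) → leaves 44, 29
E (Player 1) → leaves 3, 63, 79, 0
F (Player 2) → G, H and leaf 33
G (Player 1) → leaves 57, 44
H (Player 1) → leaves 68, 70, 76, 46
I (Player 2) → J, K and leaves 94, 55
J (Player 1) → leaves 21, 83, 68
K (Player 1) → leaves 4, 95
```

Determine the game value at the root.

C (Player 1): max(40, 21) = 40
D (Player 1): max(44, 29) = 44
E (Player 1): max(3, 63, 79, 0) = 79
B (Player 2): min(40, 44, 79, 64) = 40
G (Player 1): max(57, 44) = 57
H (Player 1): max(68, 70, 76, 46) = 76
F (Player 2): min(57, 76, 33) = 33
J (Player 1): max(21, 83, 68) = 83
K (Player 1): max(4, 95) = 95
I (Player 2): min(83, 95, 94, 55) = 55
Root (Player 1): max(40, 33, 55) = 55

55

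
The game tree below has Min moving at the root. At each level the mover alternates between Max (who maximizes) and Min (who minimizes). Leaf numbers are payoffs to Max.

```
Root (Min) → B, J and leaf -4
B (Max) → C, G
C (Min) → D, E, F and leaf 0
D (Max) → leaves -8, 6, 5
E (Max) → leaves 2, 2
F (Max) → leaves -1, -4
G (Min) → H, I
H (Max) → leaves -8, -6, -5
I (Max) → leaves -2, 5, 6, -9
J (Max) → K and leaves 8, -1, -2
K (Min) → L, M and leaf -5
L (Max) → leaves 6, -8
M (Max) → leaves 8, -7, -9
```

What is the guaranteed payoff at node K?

L: max(6, -8) = 6
M: max(8, -7, -9) = 8
K: min(6, 8, -5) = -5

-5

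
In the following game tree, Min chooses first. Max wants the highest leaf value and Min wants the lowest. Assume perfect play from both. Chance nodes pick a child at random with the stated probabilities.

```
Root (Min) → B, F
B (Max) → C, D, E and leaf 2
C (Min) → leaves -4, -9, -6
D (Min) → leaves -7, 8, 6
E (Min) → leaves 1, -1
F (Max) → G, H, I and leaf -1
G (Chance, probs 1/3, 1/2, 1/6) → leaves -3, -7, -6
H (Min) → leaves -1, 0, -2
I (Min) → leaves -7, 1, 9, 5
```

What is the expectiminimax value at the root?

-1

C (Min): min(-4, -9, -6) = -9
D (Min): min(-7, 8, 6) = -7
E (Min): min(1, -1) = -1
B (Max): max(-9, -7, -1, 2) = 2
G (Chance): 1/3·-3 + 1/2·-7 + 1/6·-6 = -5.5
H (Min): min(-1, 0, -2) = -2
I (Min): min(-7, 1, 9, 5) = -7
F (Max): max(-5.5, -2, -7, -1) = -1
Root (Min): min(2, -1) = -1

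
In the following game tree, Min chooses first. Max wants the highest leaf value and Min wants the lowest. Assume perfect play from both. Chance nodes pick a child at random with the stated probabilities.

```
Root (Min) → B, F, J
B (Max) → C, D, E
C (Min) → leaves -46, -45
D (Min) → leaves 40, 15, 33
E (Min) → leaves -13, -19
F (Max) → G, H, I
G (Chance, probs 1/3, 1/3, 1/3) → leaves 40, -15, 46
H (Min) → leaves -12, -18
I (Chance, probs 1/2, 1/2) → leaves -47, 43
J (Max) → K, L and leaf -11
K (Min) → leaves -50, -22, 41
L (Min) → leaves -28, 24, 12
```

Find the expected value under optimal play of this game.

C (Min): min(-46, -45) = -46
D (Min): min(40, 15, 33) = 15
E (Min): min(-13, -19) = -19
B (Max): max(-46, 15, -19) = 15
G (Chance): 1/3·40 + 1/3·-15 + 1/3·46 = 23.67
H (Min): min(-12, -18) = -18
I (Chance): 1/2·-47 + 1/2·43 = -2
F (Max): max(23.67, -18, -2) = 23.67
K (Min): min(-50, -22, 41) = -50
L (Min): min(-28, 24, 12) = -28
J (Max): max(-50, -28, -11) = -11
Root (Min): min(15, 23.67, -11) = -11

-11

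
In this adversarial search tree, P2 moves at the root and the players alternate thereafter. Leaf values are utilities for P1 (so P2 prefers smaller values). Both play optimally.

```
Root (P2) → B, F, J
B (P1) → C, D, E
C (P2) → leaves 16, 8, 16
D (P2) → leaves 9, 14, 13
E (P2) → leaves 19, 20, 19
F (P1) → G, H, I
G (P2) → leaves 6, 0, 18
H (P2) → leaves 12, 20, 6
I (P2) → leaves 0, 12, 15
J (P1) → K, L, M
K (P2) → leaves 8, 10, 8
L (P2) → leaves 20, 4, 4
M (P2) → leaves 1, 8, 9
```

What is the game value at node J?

8

K: min(8, 10, 8) = 8
L: min(20, 4, 4) = 4
M: min(1, 8, 9) = 1
J: max(8, 4, 1) = 8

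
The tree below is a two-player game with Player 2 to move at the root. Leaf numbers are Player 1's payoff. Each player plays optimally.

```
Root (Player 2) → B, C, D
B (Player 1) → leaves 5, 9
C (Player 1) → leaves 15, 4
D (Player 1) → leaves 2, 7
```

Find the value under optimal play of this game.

7

B (Player 1): max(5, 9) = 9
C (Player 1): max(15, 4) = 15
D (Player 1): max(2, 7) = 7
Root (Player 2): min(9, 15, 7) = 7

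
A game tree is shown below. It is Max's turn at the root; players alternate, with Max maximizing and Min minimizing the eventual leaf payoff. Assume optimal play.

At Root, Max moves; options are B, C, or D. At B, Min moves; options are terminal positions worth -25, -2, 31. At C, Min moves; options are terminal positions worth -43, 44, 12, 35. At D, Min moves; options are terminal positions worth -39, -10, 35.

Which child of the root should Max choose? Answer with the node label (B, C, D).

B (Min): min(-25, -2, 31) = -25
C (Min): min(-43, 44, 12, 35) = -43
D (Min): min(-39, -10, 35) = -39
Root (Max): max(-25, -43, -39) = -25
Max picks the child with the highest value: B (value -25).

B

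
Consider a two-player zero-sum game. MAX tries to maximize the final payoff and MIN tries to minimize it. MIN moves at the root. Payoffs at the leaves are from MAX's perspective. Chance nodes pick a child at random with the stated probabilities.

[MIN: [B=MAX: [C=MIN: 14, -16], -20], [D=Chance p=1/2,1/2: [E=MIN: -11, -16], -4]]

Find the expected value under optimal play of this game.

-16

C (MIN): min(14, -16) = -16
B (MAX): max(-16, -20) = -16
E (MIN): min(-11, -16) = -16
D (Chance): 1/2·-16 + 1/2·-4 = -10
Root (MIN): min(-16, -10) = -16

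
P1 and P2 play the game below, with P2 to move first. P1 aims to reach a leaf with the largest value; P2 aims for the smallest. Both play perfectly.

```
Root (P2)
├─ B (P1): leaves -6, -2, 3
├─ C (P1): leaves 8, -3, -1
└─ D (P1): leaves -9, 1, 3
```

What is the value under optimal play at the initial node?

B (P1): max(-6, -2, 3) = 3
C (P1): max(8, -3, -1) = 8
D (P1): max(-9, 1, 3) = 3
Root (P2): min(3, 8, 3) = 3

3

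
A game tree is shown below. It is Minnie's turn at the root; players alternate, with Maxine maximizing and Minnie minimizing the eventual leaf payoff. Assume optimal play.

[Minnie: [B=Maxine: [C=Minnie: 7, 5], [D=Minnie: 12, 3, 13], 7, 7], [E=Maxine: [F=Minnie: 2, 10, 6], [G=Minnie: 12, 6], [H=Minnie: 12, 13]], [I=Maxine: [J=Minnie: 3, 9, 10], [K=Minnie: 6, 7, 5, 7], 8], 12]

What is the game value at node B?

7

C: min(7, 5) = 5
D: min(12, 3, 13) = 3
B: max(5, 3, 7, 7) = 7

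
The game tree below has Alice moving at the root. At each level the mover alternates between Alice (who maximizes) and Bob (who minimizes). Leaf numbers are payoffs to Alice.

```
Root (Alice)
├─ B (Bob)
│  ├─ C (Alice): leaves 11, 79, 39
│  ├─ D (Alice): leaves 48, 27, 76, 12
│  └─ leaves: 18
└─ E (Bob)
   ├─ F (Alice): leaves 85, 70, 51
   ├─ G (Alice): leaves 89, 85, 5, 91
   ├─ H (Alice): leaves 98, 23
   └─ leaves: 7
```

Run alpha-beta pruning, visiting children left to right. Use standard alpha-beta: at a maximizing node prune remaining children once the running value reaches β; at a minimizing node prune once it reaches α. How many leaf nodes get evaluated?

14

C [α=-∞,β=+∞]: v=79
D [α=-∞,β=79]: v=76
B [α=-∞,β=+∞]: v=18
F [α=18,β=+∞]: v=85
G [α=18,β=85]: v=89 after child 1 ≥ β → β-cutoff, skip 3
H [α=18,β=85]: v=98 after child 1 ≥ β → β-cutoff, skip 1
E [α=18,β=+∞]: v=7
Root [α=-∞,β=+∞]: v=18
Leaves evaluated: 14 of 18.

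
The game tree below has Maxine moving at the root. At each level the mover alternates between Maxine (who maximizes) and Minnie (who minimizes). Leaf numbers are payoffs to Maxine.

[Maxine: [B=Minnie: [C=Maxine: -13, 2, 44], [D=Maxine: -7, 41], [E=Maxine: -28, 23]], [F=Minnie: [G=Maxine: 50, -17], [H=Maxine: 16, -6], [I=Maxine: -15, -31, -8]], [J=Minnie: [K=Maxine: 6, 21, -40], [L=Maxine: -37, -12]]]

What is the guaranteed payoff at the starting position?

C (Maxine): max(-13, 2, 44) = 44
D (Maxine): max(-7, 41) = 41
E (Maxine): max(-28, 23) = 23
B (Minnie): min(44, 41, 23) = 23
G (Maxine): max(50, -17) = 50
H (Maxine): max(16, -6) = 16
I (Maxine): max(-15, -31, -8) = -8
F (Minnie): min(50, 16, -8) = -8
K (Maxine): max(6, 21, -40) = 21
L (Maxine): max(-37, -12) = -12
J (Minnie): min(21, -12) = -12
Root (Maxine): max(23, -8, -12) = 23

23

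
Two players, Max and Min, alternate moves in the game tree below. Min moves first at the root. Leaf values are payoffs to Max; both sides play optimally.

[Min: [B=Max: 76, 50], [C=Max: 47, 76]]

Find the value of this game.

B (Max): max(76, 50) = 76
C (Max): max(47, 76) = 76
Root (Min): min(76, 76) = 76

76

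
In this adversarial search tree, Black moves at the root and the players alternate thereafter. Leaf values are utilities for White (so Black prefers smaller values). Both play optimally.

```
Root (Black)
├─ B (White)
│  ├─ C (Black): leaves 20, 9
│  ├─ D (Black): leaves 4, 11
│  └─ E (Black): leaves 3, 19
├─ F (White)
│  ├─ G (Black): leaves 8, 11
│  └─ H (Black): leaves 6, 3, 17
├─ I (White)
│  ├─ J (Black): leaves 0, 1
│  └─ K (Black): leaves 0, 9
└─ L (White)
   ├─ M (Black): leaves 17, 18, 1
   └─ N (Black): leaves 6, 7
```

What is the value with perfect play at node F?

8

G: min(8, 11) = 8
H: min(6, 3, 17) = 3
F: max(8, 3) = 8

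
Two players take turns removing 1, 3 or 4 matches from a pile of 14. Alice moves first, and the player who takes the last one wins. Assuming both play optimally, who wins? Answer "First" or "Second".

Second

Positions where the player to move wins (W) vs loses (L):
i:   0  1  2  3  4  5  6  7  8  9 10 11 12 13 14
     L  W  L  W  W  W  W  L  W  L  W  W  W  W  L
Position 14 is L, so the second player wins.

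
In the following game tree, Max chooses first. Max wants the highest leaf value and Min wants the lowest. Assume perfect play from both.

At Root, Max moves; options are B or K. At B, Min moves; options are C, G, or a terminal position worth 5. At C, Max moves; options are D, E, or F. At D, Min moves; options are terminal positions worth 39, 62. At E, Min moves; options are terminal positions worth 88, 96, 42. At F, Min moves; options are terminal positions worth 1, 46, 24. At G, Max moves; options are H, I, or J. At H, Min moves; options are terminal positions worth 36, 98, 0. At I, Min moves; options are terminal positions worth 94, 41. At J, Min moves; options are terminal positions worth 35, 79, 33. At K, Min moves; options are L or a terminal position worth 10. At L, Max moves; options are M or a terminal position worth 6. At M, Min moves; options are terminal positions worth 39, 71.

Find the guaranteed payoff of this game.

D (Min): min(39, 62) = 39
E (Min): min(88, 96, 42) = 42
F (Min): min(1, 46, 24) = 1
C (Max): max(39, 42, 1) = 42
H (Min): min(36, 98, 0) = 0
I (Min): min(94, 41) = 41
J (Min): min(35, 79, 33) = 33
G (Max): max(0, 41, 33) = 41
B (Min): min(42, 41, 5) = 5
M (Min): min(39, 71) = 39
L (Max): max(39, 6) = 39
K (Min): min(39, 10) = 10
Root (Max): max(5, 10) = 10

10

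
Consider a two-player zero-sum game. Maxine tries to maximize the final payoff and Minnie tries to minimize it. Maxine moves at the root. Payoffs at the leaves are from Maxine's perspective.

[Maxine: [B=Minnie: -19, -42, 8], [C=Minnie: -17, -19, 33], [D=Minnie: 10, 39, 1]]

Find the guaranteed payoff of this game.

B (Minnie): min(-19, -42, 8) = -42
C (Minnie): min(-17, -19, 33) = -19
D (Minnie): min(10, 39, 1) = 1
Root (Maxine): max(-42, -19, 1) = 1

1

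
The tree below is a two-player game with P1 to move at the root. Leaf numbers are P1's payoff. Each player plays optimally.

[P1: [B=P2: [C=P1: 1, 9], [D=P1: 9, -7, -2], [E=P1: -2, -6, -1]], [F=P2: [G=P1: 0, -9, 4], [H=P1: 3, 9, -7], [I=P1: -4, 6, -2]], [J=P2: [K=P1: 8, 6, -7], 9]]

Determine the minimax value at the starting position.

8

C (P1): max(1, 9) = 9
D (P1): max(9, -7, -2) = 9
E (P1): max(-2, -6, -1) = -1
B (P2): min(9, 9, -1) = -1
G (P1): max(0, -9, 4) = 4
H (P1): max(3, 9, -7) = 9
I (P1): max(-4, 6, -2) = 6
F (P2): min(4, 9, 6) = 4
K (P1): max(8, 6, -7) = 8
J (P2): min(8, 9) = 8
Root (P1): max(-1, 4, 8) = 8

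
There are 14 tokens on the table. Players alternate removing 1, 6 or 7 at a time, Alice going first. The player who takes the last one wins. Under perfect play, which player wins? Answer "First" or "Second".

Second

W/L table (W = player to move can force a win):
i:   0  1  2  3  4  5  6  7  8  9 10 11 12 13 14
     L  W  L  W  L  W  W  W  W  W  W  W  L  W  L
Position 14 is L, so the second player wins.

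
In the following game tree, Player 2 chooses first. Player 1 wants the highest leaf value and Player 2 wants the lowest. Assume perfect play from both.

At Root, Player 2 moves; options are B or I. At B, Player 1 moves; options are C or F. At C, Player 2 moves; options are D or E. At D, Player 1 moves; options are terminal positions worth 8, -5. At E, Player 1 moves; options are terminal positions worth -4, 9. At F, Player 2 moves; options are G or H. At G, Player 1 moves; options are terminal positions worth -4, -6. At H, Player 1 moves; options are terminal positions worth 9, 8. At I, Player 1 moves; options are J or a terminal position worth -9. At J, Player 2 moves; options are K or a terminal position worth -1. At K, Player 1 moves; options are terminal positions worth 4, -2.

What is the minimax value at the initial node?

-1

D (Player 1): max(8, -5) = 8
E (Player 1): max(-4, 9) = 9
C (Player 2): min(8, 9) = 8
G (Player 1): max(-4, -6) = -4
H (Player 1): max(9, 8) = 9
F (Player 2): min(-4, 9) = -4
B (Player 1): max(8, -4) = 8
K (Player 1): max(4, -2) = 4
J (Player 2): min(4, -1) = -1
I (Player 1): max(-1, -9) = -1
Root (Player 2): min(8, -1) = -1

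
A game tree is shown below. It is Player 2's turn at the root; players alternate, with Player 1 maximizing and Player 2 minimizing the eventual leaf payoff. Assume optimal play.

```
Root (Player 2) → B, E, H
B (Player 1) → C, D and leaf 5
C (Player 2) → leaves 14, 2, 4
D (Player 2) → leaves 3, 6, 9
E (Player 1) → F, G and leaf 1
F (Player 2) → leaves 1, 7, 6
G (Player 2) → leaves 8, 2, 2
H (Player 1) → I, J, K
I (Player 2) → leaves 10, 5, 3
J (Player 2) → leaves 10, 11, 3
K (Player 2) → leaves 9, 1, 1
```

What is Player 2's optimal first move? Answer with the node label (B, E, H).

E

C (Player 2): min(14, 2, 4) = 2
D (Player 2): min(3, 6, 9) = 3
B (Player 1): max(2, 3, 5) = 5
F (Player 2): min(1, 7, 6) = 1
G (Player 2): min(8, 2, 2) = 2
E (Player 1): max(1, 2, 1) = 2
I (Player 2): min(10, 5, 3) = 3
J (Player 2): min(10, 11, 3) = 3
K (Player 2): min(9, 1, 1) = 1
H (Player 1): max(3, 3, 1) = 3
Root (Player 2): min(5, 2, 3) = 2
Player 2 picks the child with the lowest value: E (value 2).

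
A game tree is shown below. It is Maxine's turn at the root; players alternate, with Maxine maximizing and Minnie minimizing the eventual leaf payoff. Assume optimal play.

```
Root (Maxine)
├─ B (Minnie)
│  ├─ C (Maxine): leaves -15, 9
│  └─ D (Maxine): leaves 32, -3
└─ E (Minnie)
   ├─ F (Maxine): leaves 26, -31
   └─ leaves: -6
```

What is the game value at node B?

C: max(-15, 9) = 9
D: max(32, -3) = 32
B: min(9, 32) = 9

9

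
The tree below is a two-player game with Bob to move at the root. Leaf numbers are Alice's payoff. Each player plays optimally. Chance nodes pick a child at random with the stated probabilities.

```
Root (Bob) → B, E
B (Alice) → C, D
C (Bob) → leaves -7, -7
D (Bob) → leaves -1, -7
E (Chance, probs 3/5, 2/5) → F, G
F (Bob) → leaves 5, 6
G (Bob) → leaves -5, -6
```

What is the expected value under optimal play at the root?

C (Bob): min(-7, -7) = -7
D (Bob): min(-1, -7) = -7
B (Alice): max(-7, -7) = -7
F (Bob): min(5, 6) = 5
G (Bob): min(-5, -6) = -6
E (Chance): 3/5·5 + 2/5·-6 = 0.6
Root (Bob): min(-7, 0.6) = -7

-7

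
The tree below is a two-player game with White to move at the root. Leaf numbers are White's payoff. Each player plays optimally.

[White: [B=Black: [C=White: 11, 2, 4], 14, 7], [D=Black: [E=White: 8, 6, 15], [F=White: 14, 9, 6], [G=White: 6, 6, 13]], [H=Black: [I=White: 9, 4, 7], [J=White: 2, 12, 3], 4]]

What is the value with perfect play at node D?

13

E: max(8, 6, 15) = 15
F: max(14, 9, 6) = 14
G: max(6, 6, 13) = 13
D: min(15, 14, 13) = 13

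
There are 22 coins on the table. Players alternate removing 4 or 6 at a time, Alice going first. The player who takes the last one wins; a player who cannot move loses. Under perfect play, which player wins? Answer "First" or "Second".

Second

Positions where the player to move wins (W) vs loses (L):
i:   0  1  2  3  4  5  6  7  8  9 10 11 12 13 14 15 16 17 18 19 20 21 22
     L  L  L  L  W  W  W  W  W  W  L  L  L  L  W  W  W  W  W  W  L  L  L
Position 22 is L, so the second player wins.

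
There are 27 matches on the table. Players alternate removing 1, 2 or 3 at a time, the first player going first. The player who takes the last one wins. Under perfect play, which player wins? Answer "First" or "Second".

First

Compute winning (W) and losing (L) positions by backward induction:
i:   0  1  2  3  4  5  6  7  8  9 10 11 12 13 14 15 16 17 18 19 20 21 22 23 24 25 26 27
     L  W  W  W  L  W  W  W  L  W  W  W  L  W  W  W  L  W  W  W  L  W  W  W  L  W  W  W
Position 27 is W, so the first player wins.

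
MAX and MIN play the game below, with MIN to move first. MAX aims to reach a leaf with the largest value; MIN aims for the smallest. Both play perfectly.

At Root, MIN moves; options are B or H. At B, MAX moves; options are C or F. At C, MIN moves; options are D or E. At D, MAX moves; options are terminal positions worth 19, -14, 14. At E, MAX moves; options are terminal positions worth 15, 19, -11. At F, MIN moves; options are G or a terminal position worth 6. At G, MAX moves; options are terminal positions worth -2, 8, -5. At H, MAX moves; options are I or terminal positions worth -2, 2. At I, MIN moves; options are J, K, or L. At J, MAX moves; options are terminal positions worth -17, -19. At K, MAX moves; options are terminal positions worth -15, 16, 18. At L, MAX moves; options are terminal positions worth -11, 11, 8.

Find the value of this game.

2

D (MAX): max(19, -14, 14) = 19
E (MAX): max(15, 19, -11) = 19
C (MIN): min(19, 19) = 19
G (MAX): max(-2, 8, -5) = 8
F (MIN): min(8, 6) = 6
B (MAX): max(19, 6) = 19
J (MAX): max(-17, -19) = -17
K (MAX): max(-15, 16, 18) = 18
L (MAX): max(-11, 11, 8) = 11
I (MIN): min(-17, 18, 11) = -17
H (MAX): max(-17, -2, 2) = 2
Root (MIN): min(19, 2) = 2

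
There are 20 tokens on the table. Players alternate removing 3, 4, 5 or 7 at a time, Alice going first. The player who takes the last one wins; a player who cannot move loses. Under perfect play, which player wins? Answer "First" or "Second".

Second

i:   0  1  2  3  4  5  6  7  8  9 10 11 12 13 14 15 16 17 18 19 20
     L  L  L  W  W  W  W  W  W  W  L  L  L  W  W  W  W  W  W  W  L
Position 20 is L, so the second player wins.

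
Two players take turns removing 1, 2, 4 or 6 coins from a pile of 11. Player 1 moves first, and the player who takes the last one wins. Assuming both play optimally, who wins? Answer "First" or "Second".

Second

Compute winning (W) and losing (L) positions by backward induction:
i:   0  1  2  3  4  5  6  7  8  9 10 11
     L  W  W  L  W  W  W  W  L  W  W  L
Position 11 is L, so the second player wins.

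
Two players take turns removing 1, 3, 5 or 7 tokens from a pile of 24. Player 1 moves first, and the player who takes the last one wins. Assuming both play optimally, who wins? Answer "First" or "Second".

i:   0  1  2  3  4  5  6  7  8  9 10 11 12 13 14 15 16 17 18 19 20 21 22 23 24
     L  W  L  W  L  W  L  W  L  W  L  W  L  W  L  W  L  W  L  W  L  W  L  W  L
Position 24 is L, so the second player wins.

Second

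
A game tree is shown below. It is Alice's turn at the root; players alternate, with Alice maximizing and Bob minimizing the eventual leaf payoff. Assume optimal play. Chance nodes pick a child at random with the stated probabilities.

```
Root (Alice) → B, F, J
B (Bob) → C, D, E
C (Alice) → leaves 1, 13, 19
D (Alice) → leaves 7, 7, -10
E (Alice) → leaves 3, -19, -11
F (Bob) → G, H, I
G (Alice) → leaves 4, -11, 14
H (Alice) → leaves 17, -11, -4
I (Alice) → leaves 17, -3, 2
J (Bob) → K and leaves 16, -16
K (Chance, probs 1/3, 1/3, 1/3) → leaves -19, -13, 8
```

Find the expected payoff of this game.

C (Alice): max(1, 13, 19) = 19
D (Alice): max(7, 7, -10) = 7
E (Alice): max(3, -19, -11) = 3
B (Bob): min(19, 7, 3) = 3
G (Alice): max(4, -11, 14) = 14
H (Alice): max(17, -11, -4) = 17
I (Alice): max(17, -3, 2) = 17
F (Bob): min(14, 17, 17) = 14
K (Chance): 1/3·-19 + 1/3·-13 + 1/3·8 = -8
J (Bob): min(-8, 16, -16) = -16
Root (Alice): max(3, 14, -16) = 14

14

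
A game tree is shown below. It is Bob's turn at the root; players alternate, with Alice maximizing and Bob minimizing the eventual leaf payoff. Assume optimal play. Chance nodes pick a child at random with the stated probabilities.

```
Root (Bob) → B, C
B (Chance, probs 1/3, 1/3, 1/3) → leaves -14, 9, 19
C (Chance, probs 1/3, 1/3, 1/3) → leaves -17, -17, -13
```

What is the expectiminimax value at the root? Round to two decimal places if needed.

-15.67

B (Chance): 1/3·-14 + 1/3·9 + 1/3·19 = 4.67
C (Chance): 1/3·-17 + 1/3·-17 + 1/3·-13 = -15.67
Root (Bob): min(4.67, -15.67) = -15.67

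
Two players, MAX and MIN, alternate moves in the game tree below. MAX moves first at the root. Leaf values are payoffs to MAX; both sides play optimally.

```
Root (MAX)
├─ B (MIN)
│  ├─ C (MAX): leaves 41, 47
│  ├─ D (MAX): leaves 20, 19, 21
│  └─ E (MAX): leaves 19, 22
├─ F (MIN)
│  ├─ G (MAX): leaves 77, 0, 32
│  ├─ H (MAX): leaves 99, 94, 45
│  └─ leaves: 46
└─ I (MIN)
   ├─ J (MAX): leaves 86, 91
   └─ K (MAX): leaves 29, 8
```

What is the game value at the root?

C (MAX): max(41, 47) = 47
D (MAX): max(20, 19, 21) = 21
E (MAX): max(19, 22) = 22
B (MIN): min(47, 21, 22) = 21
G (MAX): max(77, 0, 32) = 77
H (MAX): max(99, 94, 45) = 99
F (MIN): min(77, 99, 46) = 46
J (MAX): max(86, 91) = 91
K (MAX): max(29, 8) = 29
I (MIN): min(91, 29) = 29
Root (MAX): max(21, 46, 29) = 46

46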